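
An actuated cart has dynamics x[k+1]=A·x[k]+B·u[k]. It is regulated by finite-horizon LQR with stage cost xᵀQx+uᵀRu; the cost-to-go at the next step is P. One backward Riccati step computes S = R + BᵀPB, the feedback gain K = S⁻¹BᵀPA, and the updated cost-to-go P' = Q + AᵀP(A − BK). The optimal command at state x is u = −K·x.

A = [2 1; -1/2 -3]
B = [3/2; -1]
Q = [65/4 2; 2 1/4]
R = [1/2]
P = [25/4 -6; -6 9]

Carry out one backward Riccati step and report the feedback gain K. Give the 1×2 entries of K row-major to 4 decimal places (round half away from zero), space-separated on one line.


0.9564 1.6692

BᵀP = [15.3750 -18.0000]
S = R + BᵀPB = [1/2] + [41.0625] = [41.5625]
BᵀPA = [39.7500 69.3750]
K = S⁻¹·BᵀPA = [0.9564 1.6692]
A−BK = [0.5654 -1.5038; 0.4564 -1.3308]
AᵀP(A−BK) = [1.2335 -1.3496; -1.3496 7.4511]
P' = Q + AᵀP(A−BK) = [17.4835 0.6504; 0.6504 7.7011]
tr(P') = 25.1846


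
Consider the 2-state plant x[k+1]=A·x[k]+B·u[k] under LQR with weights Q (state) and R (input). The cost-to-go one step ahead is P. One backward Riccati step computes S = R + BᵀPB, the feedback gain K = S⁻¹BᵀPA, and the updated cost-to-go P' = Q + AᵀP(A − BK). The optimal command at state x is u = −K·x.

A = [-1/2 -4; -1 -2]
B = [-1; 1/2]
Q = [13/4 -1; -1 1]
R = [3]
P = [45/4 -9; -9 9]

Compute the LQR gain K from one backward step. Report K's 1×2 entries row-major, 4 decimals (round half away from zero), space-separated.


-0.2206 1.4118

BᵀP = [-15.7500 13.5000]
S = R + BᵀPB = [3] + [22.5000] = [25.5000]
BᵀPA = [-5.6250 36.0000]
K = S⁻¹·BᵀPA = [-0.2206 1.4118]
A−BK = [-0.7206 -2.5882; -0.8897 -2.7059]
AᵀP(A−BK) = [1.5717 3.4412; 3.4412 21.1765]
P' = Q + AᵀP(A−BK) = [4.8217 2.4412; 2.4412 22.1765]
tr(P') = 26.9982


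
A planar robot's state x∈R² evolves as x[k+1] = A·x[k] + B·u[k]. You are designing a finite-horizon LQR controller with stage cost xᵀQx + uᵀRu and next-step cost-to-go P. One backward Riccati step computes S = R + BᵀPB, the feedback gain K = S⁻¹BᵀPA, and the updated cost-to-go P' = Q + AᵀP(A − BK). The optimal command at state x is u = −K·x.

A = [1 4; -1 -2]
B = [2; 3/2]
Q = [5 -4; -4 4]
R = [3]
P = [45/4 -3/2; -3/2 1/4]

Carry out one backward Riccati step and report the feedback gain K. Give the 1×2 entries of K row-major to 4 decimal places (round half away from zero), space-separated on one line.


BᵀP = [20.2500 -2.6250]
S = R + BᵀPB = [3] + [36.5625] = [39.5625]
BᵀPA = [22.8750 86.2500]
K = S⁻¹·BᵀPA = [0.5782 2.1801]
A−BK = [-0.1564 -0.3602; -1.8673 -5.2701]
AᵀP(A−BK) = [1.2737 4.6303; 4.6303 16.9668]
P' = Q + AᵀP(A−BK) = [6.2737 0.6303; 0.6303 20.9668]
tr(P') = 27.2405

0.5782 2.1801


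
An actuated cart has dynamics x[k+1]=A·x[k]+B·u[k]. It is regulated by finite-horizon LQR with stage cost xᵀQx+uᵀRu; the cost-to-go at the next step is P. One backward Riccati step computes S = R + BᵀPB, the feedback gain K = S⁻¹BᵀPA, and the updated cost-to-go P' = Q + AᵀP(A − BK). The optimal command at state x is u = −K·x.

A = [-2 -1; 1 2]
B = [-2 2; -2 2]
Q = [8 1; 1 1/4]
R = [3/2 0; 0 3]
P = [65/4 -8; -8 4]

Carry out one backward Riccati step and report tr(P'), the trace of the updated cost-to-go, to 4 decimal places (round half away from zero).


BᵀP = [-16.5000 8.0000; 16.5000 -8.0000]
S = R + BᵀPB = [3/2 0; 0 3] + [17.0000 -17.0000; -17.0000 17.0000] = [18.5000 -17.0000; -17.0000 20.0000]
BᵀPA = [41.0000 32.5000; -41.0000 -32.5000]
K = S⁻¹·BᵀPA = [1.5185 1.2037; -0.7593 -0.6019]
A−BK = [2.5556 2.6111; 5.5556 5.6111]
AᵀP(A−BK) = [7.6111 6.4722; 6.4722 5.5694]
P' = Q + AᵀP(A−BK) = [15.6111 7.4722; 7.4722 5.8194]
tr(P') = 21.4306

21.4306


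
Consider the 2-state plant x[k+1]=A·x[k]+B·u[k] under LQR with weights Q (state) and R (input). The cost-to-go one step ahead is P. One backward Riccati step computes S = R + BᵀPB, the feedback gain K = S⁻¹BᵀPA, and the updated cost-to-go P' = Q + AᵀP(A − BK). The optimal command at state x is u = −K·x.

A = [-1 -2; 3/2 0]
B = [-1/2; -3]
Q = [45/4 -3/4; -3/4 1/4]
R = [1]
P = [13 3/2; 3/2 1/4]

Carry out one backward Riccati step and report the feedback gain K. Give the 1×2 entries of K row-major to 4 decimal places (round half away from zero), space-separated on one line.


BᵀP = [-11.0000 -1.5000]
S = R + BᵀPB = [1] + [10.0000] = [11.0000]
BᵀPA = [8.7500 22.0000]
K = S⁻¹·BᵀPA = [0.7955 2.0000]
A−BK = [-0.6023 -1.0000; 3.8864 6.0000]
AᵀP(A−BK) = [2.1023 4.0000; 4.0000 8.0000]
P' = Q + AᵀP(A−BK) = [13.3523 3.2500; 3.2500 8.2500]
tr(P') = 21.6023

0.7955 2.0000


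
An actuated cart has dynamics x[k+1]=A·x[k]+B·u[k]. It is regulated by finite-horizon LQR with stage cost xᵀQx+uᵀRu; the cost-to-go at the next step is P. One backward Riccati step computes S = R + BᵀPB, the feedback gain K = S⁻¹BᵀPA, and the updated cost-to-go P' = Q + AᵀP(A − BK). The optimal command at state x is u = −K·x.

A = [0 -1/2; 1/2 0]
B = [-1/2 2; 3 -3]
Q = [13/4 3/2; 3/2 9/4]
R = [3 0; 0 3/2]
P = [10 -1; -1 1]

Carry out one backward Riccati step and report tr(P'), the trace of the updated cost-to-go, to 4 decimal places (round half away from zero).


BᵀP = [-8.0000 3.5000; 23.0000 -5.0000]
S = R + BᵀPB = [3 0; 0 3/2] + [14.5000 -26.5000; -26.5000 61.0000] = [17.5000 -26.5000; -26.5000 62.5000]
BᵀPA = [1.7500 4.0000; -2.5000 -11.5000]
K = S⁻¹·BᵀPA = [0.1102 -0.1398; 0.0067 -0.2433]
A−BK = [0.0417 -0.0833; 0.1897 -0.3103]
AᵀP(A−BK) = [0.0740 -0.1135; -0.1135 0.2615]
P' = Q + AᵀP(A−BK) = [3.3240 1.3865; 1.3865 2.5115]
tr(P') = 5.8355

5.8355


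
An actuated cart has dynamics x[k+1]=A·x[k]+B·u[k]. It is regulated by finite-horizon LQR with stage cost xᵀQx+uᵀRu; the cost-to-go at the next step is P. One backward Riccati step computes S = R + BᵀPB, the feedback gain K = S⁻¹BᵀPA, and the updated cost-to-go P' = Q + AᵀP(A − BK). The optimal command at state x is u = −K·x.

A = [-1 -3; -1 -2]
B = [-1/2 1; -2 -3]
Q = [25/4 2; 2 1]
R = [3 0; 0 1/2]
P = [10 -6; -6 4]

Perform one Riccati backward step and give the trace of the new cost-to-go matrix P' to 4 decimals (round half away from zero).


13.0965

BᵀP = [7.0000 -5.0000; 28.0000 -18.0000]
S = R + BᵀPB = [3 0; 0 1/2] + [6.5000 22.0000; 22.0000 82.0000] = [9.5000 22.0000; 22.0000 82.5000]
BᵀPA = [-2.0000 -11.0000; -10.0000 -48.0000]
K = S⁻¹·BᵀPA = [0.1835 0.4954; -0.1701 -0.7139]
A−BK = [-0.7381 -2.0384; -1.1435 -3.1510]
AᵀP(A−BK) = [0.6656 1.8515; 1.8515 5.1810]
P' = Q + AᵀP(A−BK) = [6.9156 3.8515; 3.8515 6.1810]
tr(P') = 13.0965


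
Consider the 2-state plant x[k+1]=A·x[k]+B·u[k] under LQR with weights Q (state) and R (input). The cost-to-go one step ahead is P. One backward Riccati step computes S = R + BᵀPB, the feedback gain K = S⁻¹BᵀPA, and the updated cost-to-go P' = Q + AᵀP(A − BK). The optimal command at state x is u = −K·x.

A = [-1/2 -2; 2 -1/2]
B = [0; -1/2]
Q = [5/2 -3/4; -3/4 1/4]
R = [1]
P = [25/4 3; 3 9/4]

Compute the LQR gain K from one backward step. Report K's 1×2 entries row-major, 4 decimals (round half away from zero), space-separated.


BᵀP = [-1.5000 -1.1250]
S = R + BᵀPB = [1] + [0.5625] = [1.5625]
BᵀPA = [-1.5000 3.5625]
K = S⁻¹·BᵀPA = [-0.9600 2.2800]
A−BK = [-0.5000 -2.0000; 1.5200 0.6400]
AᵀP(A−BK) = [3.1225 -3.8300; -3.8300 23.4400]
P' = Q + AᵀP(A−BK) = [5.6225 -4.5800; -4.5800 23.6900]
tr(P') = 29.3125

-0.9600 2.2800


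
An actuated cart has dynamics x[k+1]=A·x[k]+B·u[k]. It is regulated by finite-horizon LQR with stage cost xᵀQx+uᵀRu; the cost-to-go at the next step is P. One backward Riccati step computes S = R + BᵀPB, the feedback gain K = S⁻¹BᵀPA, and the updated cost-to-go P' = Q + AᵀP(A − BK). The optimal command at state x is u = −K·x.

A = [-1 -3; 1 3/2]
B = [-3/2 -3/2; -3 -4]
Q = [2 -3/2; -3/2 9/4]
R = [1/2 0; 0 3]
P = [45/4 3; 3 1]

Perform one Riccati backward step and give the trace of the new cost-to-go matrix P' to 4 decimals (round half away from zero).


10.2616

BᵀP = [-25.8750 -7.5000; -28.8750 -8.5000]
S = R + BᵀPB = [1/2 0; 0 3] + [61.3125 68.8125; 68.8125 77.3125] = [61.8125 68.8125; 68.8125 80.3125]
BᵀPA = [18.3750 66.3750; 20.3750 73.8750]
K = S⁻¹·BᵀPA = [0.3216 1.0788; -0.0218 -0.0045]
A−BK = [-0.5504 -1.3885; 1.8774 4.7185]
AᵀP(A−BK) = [0.7859 2.0183; 2.0183 5.2257]
P' = Q + AᵀP(A−BK) = [2.7859 0.5183; 0.5183 7.4757]
tr(P') = 10.2616


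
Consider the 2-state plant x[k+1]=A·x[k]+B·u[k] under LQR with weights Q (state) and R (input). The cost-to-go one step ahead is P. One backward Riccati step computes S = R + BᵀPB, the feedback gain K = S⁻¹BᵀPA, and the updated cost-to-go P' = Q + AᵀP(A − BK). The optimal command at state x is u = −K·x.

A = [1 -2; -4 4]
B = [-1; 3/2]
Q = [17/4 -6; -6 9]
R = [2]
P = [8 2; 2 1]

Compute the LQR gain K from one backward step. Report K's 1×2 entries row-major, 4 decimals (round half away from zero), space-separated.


BᵀP = [-5.0000 -0.5000]
S = R + BᵀPB = [2] + [4.2500] = [6.2500]
BᵀPA = [-3.0000 8.0000]
K = S⁻¹·BᵀPA = [-0.4800 1.2800]
A−BK = [0.5200 -0.7200; -3.2800 2.0800]
AᵀP(A−BK) = [6.5600 -4.1600; -4.1600 5.7600]
P' = Q + AᵀP(A−BK) = [10.8100 -10.1600; -10.1600 14.7600]
tr(P') = 25.5700

-0.4800 1.2800


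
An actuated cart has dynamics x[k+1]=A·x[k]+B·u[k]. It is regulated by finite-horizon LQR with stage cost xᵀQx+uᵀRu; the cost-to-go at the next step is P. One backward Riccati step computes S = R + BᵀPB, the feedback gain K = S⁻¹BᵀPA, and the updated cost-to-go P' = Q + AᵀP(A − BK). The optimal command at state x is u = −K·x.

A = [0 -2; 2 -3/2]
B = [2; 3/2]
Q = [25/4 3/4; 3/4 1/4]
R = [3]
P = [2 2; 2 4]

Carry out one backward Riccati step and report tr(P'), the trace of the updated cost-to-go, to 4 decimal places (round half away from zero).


12.7188

BᵀP = [7.0000 10.0000]
S = R + BᵀPB = [3] + [29.0000] = [32.0000]
BᵀPA = [20.0000 -29.0000]
K = S⁻¹·BᵀPA = [0.6250 -0.9063]
A−BK = [-1.2500 -0.1875; 1.0625 -0.1406]
AᵀP(A−BK) = [3.5000 -1.8750; -1.8750 2.7188]
P' = Q + AᵀP(A−BK) = [9.7500 -1.1250; -1.1250 2.9688]
tr(P') = 12.7188


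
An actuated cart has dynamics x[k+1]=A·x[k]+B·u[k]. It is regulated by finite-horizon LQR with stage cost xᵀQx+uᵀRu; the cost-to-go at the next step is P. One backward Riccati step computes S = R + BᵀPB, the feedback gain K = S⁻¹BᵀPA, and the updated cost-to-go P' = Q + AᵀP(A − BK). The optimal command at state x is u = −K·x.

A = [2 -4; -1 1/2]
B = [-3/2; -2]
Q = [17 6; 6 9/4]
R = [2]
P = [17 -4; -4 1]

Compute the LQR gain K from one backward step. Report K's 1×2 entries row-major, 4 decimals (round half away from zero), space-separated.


BᵀP = [-17.5000 4.0000]
S = R + BᵀPB = [2] + [18.2500] = [20.2500]
BᵀPA = [-39.0000 72.0000]
K = S⁻¹·BᵀPA = [-1.9259 3.5556]
A−BK = [-0.8889 1.3333; -4.8519 7.6111]
AᵀP(A−BK) = [9.8889 -17.8333; -17.8333 32.2500]
P' = Q + AᵀP(A−BK) = [26.8889 -11.8333; -11.8333 34.5000]
tr(P') = 61.3889

-1.9259 3.5556


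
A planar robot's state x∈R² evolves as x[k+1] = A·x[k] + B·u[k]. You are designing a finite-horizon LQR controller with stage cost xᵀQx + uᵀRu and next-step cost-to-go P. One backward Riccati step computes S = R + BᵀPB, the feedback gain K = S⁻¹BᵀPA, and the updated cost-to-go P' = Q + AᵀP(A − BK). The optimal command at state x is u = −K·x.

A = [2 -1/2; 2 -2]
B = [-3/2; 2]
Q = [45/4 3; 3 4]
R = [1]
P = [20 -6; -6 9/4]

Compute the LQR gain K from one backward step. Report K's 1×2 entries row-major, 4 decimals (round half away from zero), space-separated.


BᵀP = [-42.0000 13.5000]
S = R + BᵀPB = [1] + [90.0000] = [91.0000]
BᵀPA = [-57.0000 -6.0000]
K = S⁻¹·BᵀPA = [-0.6264 -0.0659]
A−BK = [1.0604 -0.5989; 3.2527 -1.8681]
AᵀP(A−BK) = [5.2967 -2.7582; -2.7582 1.6044]
P' = Q + AᵀP(A−BK) = [16.5467 0.2418; 0.2418 5.6044]
tr(P') = 22.1511

-0.6264 -0.0659


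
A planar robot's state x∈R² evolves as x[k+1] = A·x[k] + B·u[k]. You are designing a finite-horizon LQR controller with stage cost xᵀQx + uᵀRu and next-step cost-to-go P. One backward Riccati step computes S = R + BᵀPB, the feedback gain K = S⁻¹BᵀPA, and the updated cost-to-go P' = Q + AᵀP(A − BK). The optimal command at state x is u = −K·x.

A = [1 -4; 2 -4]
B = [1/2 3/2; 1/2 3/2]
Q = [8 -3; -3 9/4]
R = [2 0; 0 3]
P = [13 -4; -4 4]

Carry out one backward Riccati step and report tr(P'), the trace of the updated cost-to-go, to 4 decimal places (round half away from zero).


BᵀP = [4.5000 0.0000; 13.5000 0.0000]
S = R + BᵀPB = [2 0; 0 3] + [2.2500 6.7500; 6.7500 20.2500] = [4.2500 6.7500; 6.7500 23.2500]
BᵀPA = [4.5000 -18.0000; 13.5000 -54.0000]
K = S⁻¹·BᵀPA = [0.2535 -1.0141; 0.5070 -2.0282]
A−BK = [0.1127 -0.4507; 1.1127 -0.4507]
AᵀP(A−BK) = [5.0141 -4.0563; -4.0563 16.2254]
P' = Q + AᵀP(A−BK) = [13.0141 -7.0563; -7.0563 18.4754]
tr(P') = 31.4894

31.4894


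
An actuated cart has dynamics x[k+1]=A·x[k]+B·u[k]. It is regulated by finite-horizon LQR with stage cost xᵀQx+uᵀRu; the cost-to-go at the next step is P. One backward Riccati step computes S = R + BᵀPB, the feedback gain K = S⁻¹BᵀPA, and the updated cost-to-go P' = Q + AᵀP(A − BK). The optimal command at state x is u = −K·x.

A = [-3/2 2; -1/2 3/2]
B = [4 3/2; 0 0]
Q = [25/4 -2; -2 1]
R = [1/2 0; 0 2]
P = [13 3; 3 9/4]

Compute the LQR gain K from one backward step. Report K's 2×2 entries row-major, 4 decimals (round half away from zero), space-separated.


BᵀP = [52.0000 12.0000; 19.5000 4.5000]
S = R + BᵀPB = [1/2 0; 0 2] + [208.0000 78.0000; 78.0000 29.2500] = [208.5000 78.0000; 78.0000 31.2500]
BᵀPA = [-84.0000 122.0000; -31.5000 45.7500]
K = S⁻¹·BᵀPA = [-0.3892 0.5653; -0.0365 0.0530]
A−BK = [0.1116 -0.3407; -0.5000 1.5000]
AᵀP(A−BK) = [0.4680 -1.2824; -1.2824 3.6706]
P' = Q + AᵀP(A−BK) = [6.7180 -3.2824; -3.2824 4.6706]
tr(P') = 11.3886

-0.3892 0.5653 -0.0365 0.0530


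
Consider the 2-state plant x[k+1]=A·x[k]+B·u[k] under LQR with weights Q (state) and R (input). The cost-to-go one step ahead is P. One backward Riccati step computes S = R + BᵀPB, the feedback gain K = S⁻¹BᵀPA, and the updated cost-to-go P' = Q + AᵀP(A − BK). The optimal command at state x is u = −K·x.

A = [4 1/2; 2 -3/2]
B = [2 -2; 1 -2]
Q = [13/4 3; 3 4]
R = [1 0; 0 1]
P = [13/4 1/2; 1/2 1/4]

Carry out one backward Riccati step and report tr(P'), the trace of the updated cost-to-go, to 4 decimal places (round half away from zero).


9.6203

BᵀP = [7.0000 1.2500; -7.5000 -1.5000]
S = R + BᵀPB = [1 0; 0 1] + [15.2500 -16.5000; -16.5000 18.0000] = [16.2500 -16.5000; -16.5000 19.0000]
BᵀPA = [30.5000 1.6250; -33.0000 -1.5000]
K = S⁻¹·BᵀPA = [0.9589 0.1678; -0.9041 0.0668]
A−BK = [0.2740 0.2979; -0.7671 -1.5342]
AᵀP(A−BK) = [1.9178 0.3356; 0.3356 0.4525]
P' = Q + AᵀP(A−BK) = [5.1678 3.3356; 3.3356 4.4525]
tr(P') = 9.6203


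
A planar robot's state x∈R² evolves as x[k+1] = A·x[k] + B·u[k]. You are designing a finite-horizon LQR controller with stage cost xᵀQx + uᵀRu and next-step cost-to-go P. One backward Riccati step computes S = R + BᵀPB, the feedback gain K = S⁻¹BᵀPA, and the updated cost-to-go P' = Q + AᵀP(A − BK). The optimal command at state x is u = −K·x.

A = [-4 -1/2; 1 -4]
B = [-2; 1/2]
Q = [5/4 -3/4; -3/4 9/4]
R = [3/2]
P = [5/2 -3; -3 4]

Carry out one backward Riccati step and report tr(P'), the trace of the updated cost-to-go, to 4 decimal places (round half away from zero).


16.9595

BᵀP = [-6.5000 8.0000]
S = R + BᵀPB = [3/2] + [17.0000] = [18.5000]
BᵀPA = [34.0000 -28.7500]
K = S⁻¹·BᵀPA = [1.8378 -1.5541]
A−BK = [-0.3243 -3.6081; 0.0811 -3.2230]
AᵀP(A−BK) = [5.5135 -4.6622; -4.6622 7.9459]
P' = Q + AᵀP(A−BK) = [6.7635 -5.4122; -5.4122 10.1959]
tr(P') = 16.9595


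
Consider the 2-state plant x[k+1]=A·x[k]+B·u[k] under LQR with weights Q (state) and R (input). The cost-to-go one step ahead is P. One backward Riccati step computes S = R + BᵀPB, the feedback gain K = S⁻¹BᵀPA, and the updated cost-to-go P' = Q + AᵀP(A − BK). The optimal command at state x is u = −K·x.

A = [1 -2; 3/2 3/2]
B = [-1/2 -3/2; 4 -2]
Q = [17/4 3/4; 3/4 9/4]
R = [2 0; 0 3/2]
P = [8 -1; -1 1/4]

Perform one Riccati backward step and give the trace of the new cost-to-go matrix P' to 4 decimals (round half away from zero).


9.9765

BᵀP = [-8.0000 1.5000; -10.0000 1.0000]
S = R + BᵀPB = [2 0; 0 3/2] + [10.0000 9.0000; 9.0000 13.0000] = [12.0000 9.0000; 9.0000 14.5000]
BᵀPA = [-5.7500 18.2500; -8.5000 21.5000]
K = S⁻¹·BᵀPA = [-0.0739 0.7648; -0.5403 1.0081]
A−BK = [0.1526 -0.1055; 0.7151 0.4570]
AᵀP(A−BK) = [0.5447 -0.9714; -0.9714 2.9318]
P' = Q + AᵀP(A−BK) = [4.7947 -0.2214; -0.2214 5.1818]
tr(P') = 9.9765


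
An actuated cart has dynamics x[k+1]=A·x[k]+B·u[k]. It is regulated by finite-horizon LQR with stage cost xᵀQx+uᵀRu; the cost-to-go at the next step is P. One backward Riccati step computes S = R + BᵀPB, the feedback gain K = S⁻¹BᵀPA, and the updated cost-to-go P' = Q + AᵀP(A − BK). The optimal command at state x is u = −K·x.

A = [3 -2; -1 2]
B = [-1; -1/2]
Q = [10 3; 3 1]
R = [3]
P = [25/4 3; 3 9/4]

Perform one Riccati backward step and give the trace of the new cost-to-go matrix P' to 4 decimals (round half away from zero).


28.8500

BᵀP = [-7.7500 -4.1250]
S = R + BᵀPB = [3] + [9.8125] = [12.8125]
BᵀPA = [-19.1250 7.2500]
K = S⁻¹·BᵀPA = [-1.4927 0.5659]
A−BK = [1.5073 -1.4341; -1.7463 2.2829]
AᵀP(A−BK) = [11.9524 -7.1780; -7.1780 5.8976]
P' = Q + AᵀP(A−BK) = [21.9524 -4.1780; -4.1780 6.8976]
tr(P') = 28.8500


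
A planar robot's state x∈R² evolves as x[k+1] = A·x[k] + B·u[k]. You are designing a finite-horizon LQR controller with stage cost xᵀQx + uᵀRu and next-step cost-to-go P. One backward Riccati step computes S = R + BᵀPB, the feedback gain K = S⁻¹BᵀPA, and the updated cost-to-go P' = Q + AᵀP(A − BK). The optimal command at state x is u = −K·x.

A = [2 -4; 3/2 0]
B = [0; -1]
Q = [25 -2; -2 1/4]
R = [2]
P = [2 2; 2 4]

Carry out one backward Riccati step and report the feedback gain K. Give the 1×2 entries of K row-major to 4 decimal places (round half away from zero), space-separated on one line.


-1.6667 1.3333

BᵀP = [-2.0000 -4.0000]
S = R + BᵀPB = [2] + [4.0000] = [6.0000]
BᵀPA = [-10.0000 8.0000]
K = S⁻¹·BᵀPA = [-1.6667 1.3333]
A−BK = [2.0000 -4.0000; -0.1667 1.3333]
AᵀP(A−BK) = [12.3333 -14.6667; -14.6667 21.3333]
P' = Q + AᵀP(A−BK) = [37.3333 -16.6667; -16.6667 21.5833]
tr(P') = 58.9167


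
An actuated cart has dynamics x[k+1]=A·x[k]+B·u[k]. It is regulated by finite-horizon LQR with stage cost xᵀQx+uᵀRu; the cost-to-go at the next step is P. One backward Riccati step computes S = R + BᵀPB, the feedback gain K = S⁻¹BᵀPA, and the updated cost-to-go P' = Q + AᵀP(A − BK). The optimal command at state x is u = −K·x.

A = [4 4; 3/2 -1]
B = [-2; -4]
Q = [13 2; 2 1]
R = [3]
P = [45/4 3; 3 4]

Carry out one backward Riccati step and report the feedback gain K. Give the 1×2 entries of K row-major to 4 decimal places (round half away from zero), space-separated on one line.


-1.0688 -0.7250

BᵀP = [-34.5000 -22.0000]
S = R + BᵀPB = [3] + [157.0000] = [160.0000]
BᵀPA = [-171.0000 -116.0000]
K = S⁻¹·BᵀPA = [-1.0688 -0.7250]
A−BK = [1.8625 2.5500; -2.7750 -3.9000]
AᵀP(A−BK) = [42.2438 56.0250; 56.0250 75.9000]
P' = Q + AᵀP(A−BK) = [55.2438 58.0250; 58.0250 76.9000]
tr(P') = 132.1438


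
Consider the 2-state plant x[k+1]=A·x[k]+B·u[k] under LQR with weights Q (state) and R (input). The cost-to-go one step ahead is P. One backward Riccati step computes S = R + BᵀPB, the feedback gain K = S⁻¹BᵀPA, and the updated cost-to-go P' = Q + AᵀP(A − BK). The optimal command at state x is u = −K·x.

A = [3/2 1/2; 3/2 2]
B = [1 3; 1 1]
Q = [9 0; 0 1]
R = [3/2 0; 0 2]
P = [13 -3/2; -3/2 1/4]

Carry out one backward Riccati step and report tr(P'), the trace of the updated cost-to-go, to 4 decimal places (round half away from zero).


BᵀP = [11.5000 -1.2500; 37.5000 -4.2500]
S = R + BᵀPB = [3/2 0; 0 2] + [10.2500 33.2500; 33.2500 108.2500] = [11.7500 33.2500; 33.2500 110.2500]
BᵀPA = [15.3750 3.2500; 49.8750 10.2500]
K = S⁻¹·BᵀPA = [0.1935 0.0922; 0.3940 0.0652]
A−BK = [0.1244 0.2123; 0.9124 1.8427]
AᵀP(A−BK) = [0.4355 0.2074; 0.2074 0.2824]
P' = Q + AᵀP(A−BK) = [9.4355 0.2074; 0.2074 1.2824]
tr(P') = 10.7179

10.7179


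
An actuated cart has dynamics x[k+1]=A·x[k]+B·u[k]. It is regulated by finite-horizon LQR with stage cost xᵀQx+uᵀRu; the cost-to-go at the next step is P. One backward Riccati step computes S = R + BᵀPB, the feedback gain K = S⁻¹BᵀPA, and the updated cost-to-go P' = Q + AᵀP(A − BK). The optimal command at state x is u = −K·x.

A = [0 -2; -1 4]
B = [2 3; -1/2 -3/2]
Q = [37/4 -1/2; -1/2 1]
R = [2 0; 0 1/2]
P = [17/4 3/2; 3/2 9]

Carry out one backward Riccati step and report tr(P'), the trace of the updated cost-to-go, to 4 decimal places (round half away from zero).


52.3319

BᵀP = [7.7500 -1.5000; 10.5000 -9.0000]
S = R + BᵀPB = [2 0; 0 1/2] + [16.2500 25.5000; 25.5000 45.0000] = [18.2500 25.5000; 25.5000 45.5000]
BᵀPA = [1.5000 -21.5000; 9.0000 -57.0000]
K = S⁻¹·BᵀPA = [-0.8952 2.6384; 0.6995 -2.7314]
A−BK = [-0.3081 0.9174; -0.3983 1.2221]
AᵀP(A−BK) = [4.0472 -12.3747; -12.3747 38.0347]
P' = Q + AᵀP(A−BK) = [13.2972 -12.8747; -12.8747 39.0347]
tr(P') = 52.3319


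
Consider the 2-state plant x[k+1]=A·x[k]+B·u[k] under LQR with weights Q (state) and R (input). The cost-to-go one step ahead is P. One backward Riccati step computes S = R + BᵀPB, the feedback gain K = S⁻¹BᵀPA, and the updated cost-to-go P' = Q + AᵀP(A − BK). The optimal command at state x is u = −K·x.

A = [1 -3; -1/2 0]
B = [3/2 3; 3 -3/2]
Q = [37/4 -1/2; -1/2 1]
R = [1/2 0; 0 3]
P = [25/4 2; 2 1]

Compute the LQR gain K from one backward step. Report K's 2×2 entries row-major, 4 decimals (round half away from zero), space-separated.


0.0864 -0.5871 0.2366 -0.5851

BᵀP = [15.3750 6.0000; 15.7500 4.5000]
S = R + BᵀPB = [1/2 0; 0 3] + [41.0625 37.1250; 37.1250 40.5000] = [41.5625 37.1250; 37.1250 43.5000]
BᵀPA = [12.3750 -46.1250; 13.5000 -47.2500]
K = S⁻¹·BᵀPA = [0.0864 -0.5871; 0.2366 -0.5851]
A−BK = [0.1606 -0.3639; -0.4043 0.8836]
AᵀP(A−BK) = [0.2366 -0.5851; -0.5851 1.5218]
P' = Q + AᵀP(A−BK) = [9.4866 -1.0851; -1.0851 2.5218]
tr(P') = 12.0084


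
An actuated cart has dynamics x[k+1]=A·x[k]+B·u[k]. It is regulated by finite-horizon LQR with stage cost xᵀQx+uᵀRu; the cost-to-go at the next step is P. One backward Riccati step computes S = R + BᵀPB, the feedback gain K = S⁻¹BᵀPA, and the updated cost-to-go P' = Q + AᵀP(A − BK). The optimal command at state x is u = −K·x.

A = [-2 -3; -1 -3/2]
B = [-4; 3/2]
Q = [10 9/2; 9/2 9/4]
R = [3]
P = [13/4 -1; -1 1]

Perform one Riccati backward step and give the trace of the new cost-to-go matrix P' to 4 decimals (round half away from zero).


18.8321

BᵀP = [-14.5000 5.5000]
S = R + BᵀPB = [3] + [66.2500] = [69.2500]
BᵀPA = [23.5000 35.2500]
K = S⁻¹·BᵀPA = [0.3394 0.5090]
A−BK = [-0.6426 -0.9639; -1.5090 -2.2635]
AᵀP(A−BK) = [2.0253 3.0379; 3.0379 4.5569]
P' = Q + AᵀP(A−BK) = [12.0253 7.5379; 7.5379 6.8069]
tr(P') = 18.8321


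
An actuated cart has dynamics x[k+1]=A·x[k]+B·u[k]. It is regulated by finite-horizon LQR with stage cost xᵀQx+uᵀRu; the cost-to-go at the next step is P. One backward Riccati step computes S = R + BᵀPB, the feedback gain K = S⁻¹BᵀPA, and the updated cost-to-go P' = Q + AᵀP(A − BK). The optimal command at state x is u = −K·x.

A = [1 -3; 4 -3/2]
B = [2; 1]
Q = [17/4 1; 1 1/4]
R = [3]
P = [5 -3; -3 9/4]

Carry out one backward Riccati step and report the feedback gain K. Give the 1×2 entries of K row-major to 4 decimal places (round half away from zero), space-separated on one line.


-0.6038 -1.1604

BᵀP = [7.0000 -3.7500]
S = R + BᵀPB = [3] + [10.2500] = [13.2500]
BᵀPA = [-8.0000 -15.3750]
K = S⁻¹·BᵀPA = [-0.6038 -1.1604]
A−BK = [2.2075 -0.6792; 4.6038 -0.3396]
AᵀP(A−BK) = [12.1698 2.7170; 2.7170 5.2217]
P' = Q + AᵀP(A−BK) = [16.4198 3.7170; 3.7170 5.4717]
tr(P') = 21.8915


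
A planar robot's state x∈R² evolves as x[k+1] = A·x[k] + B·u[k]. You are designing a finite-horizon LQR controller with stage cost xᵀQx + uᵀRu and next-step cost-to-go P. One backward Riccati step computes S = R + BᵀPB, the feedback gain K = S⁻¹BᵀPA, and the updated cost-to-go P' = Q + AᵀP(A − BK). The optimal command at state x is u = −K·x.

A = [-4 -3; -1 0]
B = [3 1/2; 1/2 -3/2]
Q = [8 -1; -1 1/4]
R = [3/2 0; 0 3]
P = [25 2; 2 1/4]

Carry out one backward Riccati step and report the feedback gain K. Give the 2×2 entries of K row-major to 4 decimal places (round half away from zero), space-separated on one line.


-1.3258 -0.9707 -0.0627 -0.0779

BᵀP = [76.0000 6.1250; 9.5000 0.6250]
S = R + BᵀPB = [3/2 0; 0 3] + [231.0625 28.8125; 28.8125 3.8125] = [232.5625 28.8125; 28.8125 6.8125]
BᵀPA = [-310.1250 -228.0000; -38.6250 -28.5000]
K = S⁻¹·BᵀPA = [-1.3258 -0.9707; -0.0627 -0.0779]
A−BK = [0.0086 -0.0489; -0.4311 0.3685]
AᵀP(A−BK) = [2.6817 1.9433; 1.9433 1.4533]
P' = Q + AᵀP(A−BK) = [10.6817 0.9433; 0.9433 1.7033]
tr(P') = 12.3850


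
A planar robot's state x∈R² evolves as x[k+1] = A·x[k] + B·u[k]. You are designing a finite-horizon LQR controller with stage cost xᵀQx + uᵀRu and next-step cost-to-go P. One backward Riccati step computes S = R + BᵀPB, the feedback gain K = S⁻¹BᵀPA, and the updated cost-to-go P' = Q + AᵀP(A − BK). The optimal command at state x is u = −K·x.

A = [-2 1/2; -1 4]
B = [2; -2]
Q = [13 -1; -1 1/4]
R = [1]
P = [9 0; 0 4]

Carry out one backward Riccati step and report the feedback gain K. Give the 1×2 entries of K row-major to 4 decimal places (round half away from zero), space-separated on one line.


BᵀP = [18.0000 -8.0000]
S = R + BᵀPB = [1] + [52.0000] = [53.0000]
BᵀPA = [-28.0000 -23.0000]
K = S⁻¹·BᵀPA = [-0.5283 -0.4340]
A−BK = [-0.9434 1.3679; -2.0566 3.1321]
AᵀP(A−BK) = [25.2075 -37.1509; -37.1509 56.2689]
P' = Q + AᵀP(A−BK) = [38.2075 -38.1509; -38.1509 56.5189]
tr(P') = 94.7264

-0.5283 -0.4340


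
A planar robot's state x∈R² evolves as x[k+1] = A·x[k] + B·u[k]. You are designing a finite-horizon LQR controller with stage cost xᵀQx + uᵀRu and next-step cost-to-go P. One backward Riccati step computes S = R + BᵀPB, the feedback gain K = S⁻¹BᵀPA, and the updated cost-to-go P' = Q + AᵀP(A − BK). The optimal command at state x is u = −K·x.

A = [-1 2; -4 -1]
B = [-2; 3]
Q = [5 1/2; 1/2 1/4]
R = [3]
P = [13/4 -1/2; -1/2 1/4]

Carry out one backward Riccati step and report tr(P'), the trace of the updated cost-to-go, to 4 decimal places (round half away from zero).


BᵀP = [-8.0000 1.7500]
S = R + BᵀPB = [3] + [21.2500] = [24.2500]
BᵀPA = [1.0000 -17.7500]
K = S⁻¹·BᵀPA = [0.0412 -0.7320]
A−BK = [-0.9175 0.5361; -4.1237 1.1959]
AᵀP(A−BK) = [3.2088 -1.2680; -1.2680 2.2577]
P' = Q + AᵀP(A−BK) = [8.2088 -0.7680; -0.7680 2.5077]
tr(P') = 10.7165

10.7165


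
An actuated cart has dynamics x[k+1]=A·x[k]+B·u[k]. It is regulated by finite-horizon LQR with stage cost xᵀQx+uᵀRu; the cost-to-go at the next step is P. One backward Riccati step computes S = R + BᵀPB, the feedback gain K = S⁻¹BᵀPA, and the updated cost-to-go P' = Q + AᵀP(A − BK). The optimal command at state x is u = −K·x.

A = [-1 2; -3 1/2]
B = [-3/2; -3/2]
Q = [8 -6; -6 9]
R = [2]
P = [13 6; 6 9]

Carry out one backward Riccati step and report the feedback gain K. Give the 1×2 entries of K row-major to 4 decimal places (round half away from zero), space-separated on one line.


BᵀP = [-28.5000 -22.5000]
S = R + BᵀPB = [2] + [76.5000] = [78.5000]
BᵀPA = [96.0000 -68.2500]
K = S⁻¹·BᵀPA = [1.2229 -0.8694]
A−BK = [0.8344 0.6959; -1.1656 -0.8041]
AᵀP(A−BK) = [12.5987 4.9650; 4.9650 6.9116]
P' = Q + AᵀP(A−BK) = [20.5987 -1.0350; -1.0350 15.9116]
tr(P') = 36.5104

1.2229 -0.8694


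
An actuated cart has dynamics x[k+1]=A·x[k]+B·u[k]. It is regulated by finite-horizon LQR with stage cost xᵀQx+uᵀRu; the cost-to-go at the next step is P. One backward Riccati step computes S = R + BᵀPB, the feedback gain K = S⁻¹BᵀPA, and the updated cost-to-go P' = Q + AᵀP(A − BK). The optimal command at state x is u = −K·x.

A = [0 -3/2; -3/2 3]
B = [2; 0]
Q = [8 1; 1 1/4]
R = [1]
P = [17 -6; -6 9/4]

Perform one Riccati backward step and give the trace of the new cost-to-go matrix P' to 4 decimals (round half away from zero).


11.4212

BᵀP = [34.0000 -12.0000]
S = R + BᵀPB = [1] + [68.0000] = [69.0000]
BᵀPA = [18.0000 -87.0000]
K = S⁻¹·BᵀPA = [0.2609 -1.2609]
A−BK = [-0.5217 1.0217; -1.5000 3.0000]
AᵀP(A−BK) = [0.3668 -0.9293; -0.9293 2.8043]
P' = Q + AᵀP(A−BK) = [8.3668 0.0707; 0.0707 3.0543]
tr(P') = 11.4212


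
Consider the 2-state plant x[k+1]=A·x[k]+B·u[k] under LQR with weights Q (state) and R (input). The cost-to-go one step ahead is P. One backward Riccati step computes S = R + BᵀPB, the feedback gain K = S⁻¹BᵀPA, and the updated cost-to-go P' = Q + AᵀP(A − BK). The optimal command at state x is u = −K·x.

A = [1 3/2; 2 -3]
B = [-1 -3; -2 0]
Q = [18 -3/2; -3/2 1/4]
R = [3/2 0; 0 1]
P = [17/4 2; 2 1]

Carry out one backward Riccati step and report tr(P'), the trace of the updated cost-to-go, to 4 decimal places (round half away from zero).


BᵀP = [-8.2500 -4.0000; -12.7500 -6.0000]
S = R + BᵀPB = [3/2 0; 0 1] + [16.2500 24.7500; 24.7500 38.2500] = [17.7500 24.7500; 24.7500 39.2500]
BᵀPA = [-16.2500 -0.3750; -24.7500 -1.1250]
K = S⁻¹·BᵀPA = [-0.3001 0.1560; -0.4413 -0.1270]
A−BK = [-0.6241 1.2749; 1.3997 -2.6880]
AᵀP(A−BK) = [0.4502 -0.2340; -0.2340 0.4781]
P' = Q + AᵀP(A−BK) = [18.4502 -1.7340; -1.7340 0.7281]
tr(P') = 19.1783

19.1783


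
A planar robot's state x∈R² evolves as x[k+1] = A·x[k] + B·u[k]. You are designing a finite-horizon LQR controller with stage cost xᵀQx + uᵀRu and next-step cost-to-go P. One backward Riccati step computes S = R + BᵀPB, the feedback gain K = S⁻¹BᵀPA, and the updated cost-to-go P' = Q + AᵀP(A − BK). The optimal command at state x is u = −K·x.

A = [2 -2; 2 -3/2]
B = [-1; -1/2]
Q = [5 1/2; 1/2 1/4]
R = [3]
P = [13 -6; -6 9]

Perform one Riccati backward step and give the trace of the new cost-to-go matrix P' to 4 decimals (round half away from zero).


BᵀP = [-10.0000 1.5000]
S = R + BᵀPB = [3] + [9.2500] = [12.2500]
BᵀPA = [-17.0000 17.7500]
K = S⁻¹·BᵀPA = [-1.3878 1.4490]
A−BK = [0.6122 -0.5510; 1.3061 -0.7755]
AᵀP(A−BK) = [16.4082 -12.3673; -12.3673 10.5306]
P' = Q + AᵀP(A−BK) = [21.4082 -11.8673; -11.8673 10.7806]
tr(P') = 32.1888

32.1888


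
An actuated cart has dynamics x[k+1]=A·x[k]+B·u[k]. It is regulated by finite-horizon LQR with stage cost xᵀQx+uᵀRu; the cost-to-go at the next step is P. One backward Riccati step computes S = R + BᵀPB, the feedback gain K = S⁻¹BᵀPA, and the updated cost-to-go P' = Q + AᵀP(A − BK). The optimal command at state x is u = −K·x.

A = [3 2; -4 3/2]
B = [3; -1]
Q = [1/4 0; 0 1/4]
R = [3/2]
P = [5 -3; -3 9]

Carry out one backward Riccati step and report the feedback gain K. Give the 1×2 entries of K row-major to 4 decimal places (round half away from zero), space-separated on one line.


1.7143 0.1224

BᵀP = [18.0000 -18.0000]
S = R + BᵀPB = [3/2] + [72.0000] = [73.5000]
BᵀPA = [126.0000 9.0000]
K = S⁻¹·BᵀPA = [1.7143 0.1224]
A−BK = [-2.1429 1.6327; -2.2857 1.6224]
AᵀP(A−BK) = [45.0000 -28.9286; -28.9286 21.1480]
P' = Q + AᵀP(A−BK) = [45.2500 -28.9286; -28.9286 21.3980]
tr(P') = 66.6480


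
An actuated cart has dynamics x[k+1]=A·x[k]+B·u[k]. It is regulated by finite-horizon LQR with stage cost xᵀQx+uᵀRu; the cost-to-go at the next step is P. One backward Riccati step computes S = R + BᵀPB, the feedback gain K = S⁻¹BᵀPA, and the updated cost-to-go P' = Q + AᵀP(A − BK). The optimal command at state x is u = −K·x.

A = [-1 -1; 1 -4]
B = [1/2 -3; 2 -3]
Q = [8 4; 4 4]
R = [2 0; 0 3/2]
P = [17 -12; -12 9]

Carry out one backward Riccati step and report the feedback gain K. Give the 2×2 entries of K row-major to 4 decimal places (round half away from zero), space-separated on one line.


BᵀP = [-15.5000 12.0000; -15.0000 9.0000]
S = R + BᵀPB = [2 0; 0 3/2] + [16.2500 10.5000; 10.5000 18.0000] = [18.2500 10.5000; 10.5000 19.5000]
BᵀPA = [27.5000 -32.5000; 24.0000 -21.0000]
K = S⁻¹·BᵀPA = [1.1573 -1.6824; 0.6076 -0.1710]
A−BK = [0.2443 -0.6718; 0.5084 -1.1481]
AᵀP(A−BK) = [3.5924 -4.6290; -4.6290 6.7298]
P' = Q + AᵀP(A−BK) = [11.5924 -0.6290; -0.6290 10.7298]
tr(P') = 22.3221

1.1573 -1.6824 0.6076 -0.1710


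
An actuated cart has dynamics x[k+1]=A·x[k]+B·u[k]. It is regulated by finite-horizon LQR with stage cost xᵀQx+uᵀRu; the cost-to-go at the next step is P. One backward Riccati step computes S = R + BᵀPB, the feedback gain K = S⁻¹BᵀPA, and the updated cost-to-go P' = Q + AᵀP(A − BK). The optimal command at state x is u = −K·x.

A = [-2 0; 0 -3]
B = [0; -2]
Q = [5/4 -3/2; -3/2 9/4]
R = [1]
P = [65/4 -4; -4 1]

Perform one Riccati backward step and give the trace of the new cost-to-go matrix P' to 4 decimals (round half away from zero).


BᵀP = [8.0000 -2.0000]
S = R + BᵀPB = [1] + [4.0000] = [5.0000]
BᵀPA = [-16.0000 6.0000]
K = S⁻¹·BᵀPA = [-3.2000 1.2000]
A−BK = [-2.0000 0.0000; -6.4000 -0.6000]
AᵀP(A−BK) = [13.8000 -4.8000; -4.8000 1.8000]
P' = Q + AᵀP(A−BK) = [15.0500 -6.3000; -6.3000 4.0500]
tr(P') = 19.1000

19.1000


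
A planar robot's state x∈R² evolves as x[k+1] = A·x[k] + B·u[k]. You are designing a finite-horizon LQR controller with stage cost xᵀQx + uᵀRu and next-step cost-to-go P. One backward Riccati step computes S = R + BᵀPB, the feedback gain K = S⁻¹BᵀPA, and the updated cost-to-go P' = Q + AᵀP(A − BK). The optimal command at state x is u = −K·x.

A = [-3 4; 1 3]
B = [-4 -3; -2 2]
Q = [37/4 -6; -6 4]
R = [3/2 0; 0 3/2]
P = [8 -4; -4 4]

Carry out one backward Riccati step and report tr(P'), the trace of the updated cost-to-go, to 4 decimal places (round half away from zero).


BᵀP = [-24.0000 8.0000; -32.0000 20.0000]
S = R + BᵀPB = [3/2 0; 0 3/2] + [80.0000 88.0000; 88.0000 136.0000] = [81.5000 88.0000; 88.0000 137.5000]
BᵀPA = [80.0000 -72.0000; 116.0000 -68.0000]
K = S⁻¹·BᵀPA = [0.2288 -1.1311; 0.6972 0.2293]
A−BK = [0.0067 0.1638; 0.0630 0.2792]
AᵀP(A−BK) = [0.8206 -0.1178; -0.1178 2.1584]
P' = Q + AᵀP(A−BK) = [10.0706 -6.1178; -6.1178 6.1584]
tr(P') = 16.2290

16.2290


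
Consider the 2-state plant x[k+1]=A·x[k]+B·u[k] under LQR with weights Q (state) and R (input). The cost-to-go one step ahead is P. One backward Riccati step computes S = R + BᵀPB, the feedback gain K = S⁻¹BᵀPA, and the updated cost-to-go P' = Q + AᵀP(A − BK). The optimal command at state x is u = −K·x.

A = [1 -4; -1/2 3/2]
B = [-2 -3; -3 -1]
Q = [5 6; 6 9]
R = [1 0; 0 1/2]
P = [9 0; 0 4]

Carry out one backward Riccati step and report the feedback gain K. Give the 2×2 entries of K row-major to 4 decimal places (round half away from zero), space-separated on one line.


BᵀP = [-18.0000 -12.0000; -27.0000 -4.0000]
S = R + BᵀPB = [1 0; 0 1/2] + [72.0000 66.0000; 66.0000 85.0000] = [73.0000 66.0000; 66.0000 85.5000]
BᵀPA = [-12.0000 54.0000; -25.0000 102.0000]
K = S⁻¹·BᵀPA = [0.3309 -1.1217; -0.5479 2.0589]
A−BK = [0.0183 -0.0668; -0.0550 0.1937]
AᵀP(A−BK) = [0.2747 -0.9889; -0.9889 3.5680]
P' = Q + AᵀP(A−BK) = [5.2747 5.0111; 5.0111 12.5680]
tr(P') = 17.8427

0.3309 -1.1217 -0.5479 2.0589


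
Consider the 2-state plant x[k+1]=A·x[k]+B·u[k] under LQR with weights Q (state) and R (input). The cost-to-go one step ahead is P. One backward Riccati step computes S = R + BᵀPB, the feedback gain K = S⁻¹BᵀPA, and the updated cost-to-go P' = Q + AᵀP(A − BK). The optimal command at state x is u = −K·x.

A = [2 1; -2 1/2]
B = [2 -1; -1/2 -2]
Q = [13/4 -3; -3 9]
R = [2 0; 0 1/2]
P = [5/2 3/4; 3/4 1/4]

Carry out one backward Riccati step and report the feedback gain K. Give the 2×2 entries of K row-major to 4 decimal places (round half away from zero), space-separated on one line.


0.2526 0.1575 -0.5196 -0.4948

BᵀP = [4.6250 1.3750; -4.0000 -1.2500]
S = R + BᵀPB = [2 0; 0 1/2] + [8.5625 -7.3750; -7.3750 6.5000] = [10.5625 -7.3750; -7.3750 7.0000]
BᵀPA = [6.5000 5.3125; -5.5000 -4.6250]
K = S⁻¹·BᵀPA = [0.2526 0.1575; -0.5196 -0.4948]
A−BK = [0.9752 0.1902; -2.9129 -0.4109]
AᵀP(A−BK) = [0.5004 0.2550; 0.2550 0.1875]
P' = Q + AᵀP(A−BK) = [3.7504 -2.7450; -2.7450 9.1875]
tr(P') = 12.9378


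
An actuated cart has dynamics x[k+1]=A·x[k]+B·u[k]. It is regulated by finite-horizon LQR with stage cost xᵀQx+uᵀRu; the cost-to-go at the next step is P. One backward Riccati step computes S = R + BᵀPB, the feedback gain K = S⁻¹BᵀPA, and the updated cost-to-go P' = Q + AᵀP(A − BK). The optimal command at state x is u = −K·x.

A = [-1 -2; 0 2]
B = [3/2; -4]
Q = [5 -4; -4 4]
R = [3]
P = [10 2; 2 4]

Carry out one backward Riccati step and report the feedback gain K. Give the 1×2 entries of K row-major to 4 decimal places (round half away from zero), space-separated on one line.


BᵀP = [7.0000 -13.0000]
S = R + BᵀPB = [3] + [62.5000] = [65.5000]
BᵀPA = [-7.0000 -40.0000]
K = S⁻¹·BᵀPA = [-0.1069 -0.6107]
A−BK = [-0.8397 -1.0840; -0.4275 -0.4427]
AᵀP(A−BK) = [9.2519 11.7252; 11.7252 15.5725]
P' = Q + AᵀP(A−BK) = [14.2519 7.7252; 7.7252 19.5725]
tr(P') = 33.8244

-0.1069 -0.6107


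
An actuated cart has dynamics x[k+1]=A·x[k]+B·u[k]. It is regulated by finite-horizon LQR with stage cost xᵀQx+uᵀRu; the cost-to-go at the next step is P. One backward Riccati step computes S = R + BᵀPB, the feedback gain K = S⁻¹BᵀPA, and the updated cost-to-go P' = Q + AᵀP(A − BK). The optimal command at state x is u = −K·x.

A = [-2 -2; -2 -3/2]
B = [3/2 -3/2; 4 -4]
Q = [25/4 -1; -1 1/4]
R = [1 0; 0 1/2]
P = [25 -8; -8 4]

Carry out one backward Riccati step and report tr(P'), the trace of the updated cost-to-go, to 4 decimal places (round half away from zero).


93.0593

BᵀP = [5.5000 4.0000; -5.5000 -4.0000]
S = R + BᵀPB = [1 0; 0 1/2] + [24.2500 -24.2500; -24.2500 24.2500] = [25.2500 -24.2500; -24.2500 24.7500]
BᵀPA = [-19.0000 -17.0000; 19.0000 17.0000]
K = S⁻¹·BᵀPA = [-0.2576 -0.2305; 0.5153 0.4610]
A−BK = [-0.8407 -0.9627; 1.0915 1.2661]
AᵀP(A−BK) = [37.3153 42.8610; 42.8610 49.2441]
P' = Q + AᵀP(A−BK) = [43.5653 41.8610; 41.8610 49.4941]
tr(P') = 93.0593


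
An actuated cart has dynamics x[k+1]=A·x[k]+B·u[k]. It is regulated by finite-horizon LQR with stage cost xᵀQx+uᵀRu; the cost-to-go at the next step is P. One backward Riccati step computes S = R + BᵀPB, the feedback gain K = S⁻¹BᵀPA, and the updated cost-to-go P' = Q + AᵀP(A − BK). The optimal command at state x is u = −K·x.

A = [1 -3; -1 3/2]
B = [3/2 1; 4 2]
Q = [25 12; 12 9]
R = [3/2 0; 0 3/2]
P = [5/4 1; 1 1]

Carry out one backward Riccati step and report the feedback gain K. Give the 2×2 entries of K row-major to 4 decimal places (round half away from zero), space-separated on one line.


-0.0030 -0.1947 0.0280 -0.1827

BᵀP = [5.8750 5.5000; 3.2500 3.0000]
S = R + BᵀPB = [3/2 0; 0 3/2] + [30.8125 16.8750; 16.8750 9.2500] = [32.3125 16.8750; 16.8750 10.7500]
BᵀPA = [0.3750 -9.3750; 0.2500 -5.2500]
K = S⁻¹·BᵀPA = [-0.0030 -0.1947; 0.0280 -0.1827]
A−BK = [0.9765 -2.5252; -1.0439 2.6443]
AᵀP(A−BK) = [0.2441 -0.6313; -0.6313 1.7153]
P' = Q + AᵀP(A−BK) = [25.2441 11.3687; 11.3687 10.7153]
tr(P') = 35.9594


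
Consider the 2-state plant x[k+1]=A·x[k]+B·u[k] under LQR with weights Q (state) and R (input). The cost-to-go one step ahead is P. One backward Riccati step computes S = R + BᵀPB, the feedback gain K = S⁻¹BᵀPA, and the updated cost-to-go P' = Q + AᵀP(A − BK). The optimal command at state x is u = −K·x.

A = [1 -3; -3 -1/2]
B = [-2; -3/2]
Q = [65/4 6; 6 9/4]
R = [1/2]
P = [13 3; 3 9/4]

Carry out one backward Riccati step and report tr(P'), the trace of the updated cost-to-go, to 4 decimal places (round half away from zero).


BᵀP = [-30.5000 -9.3750]
S = R + BᵀPB = [1/2] + [75.0625] = [75.5625]
BᵀPA = [-2.3750 96.1875]
K = S⁻¹·BᵀPA = [-0.0314 1.2730]
A−BK = [0.9371 -0.4541; -3.0471 1.4094]
AᵀP(A−BK) = [15.1754 -7.1017; -7.1017 4.1203]
P' = Q + AᵀP(A−BK) = [31.4254 -1.1017; -1.1017 6.3703]
tr(P') = 37.7957

37.7957
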